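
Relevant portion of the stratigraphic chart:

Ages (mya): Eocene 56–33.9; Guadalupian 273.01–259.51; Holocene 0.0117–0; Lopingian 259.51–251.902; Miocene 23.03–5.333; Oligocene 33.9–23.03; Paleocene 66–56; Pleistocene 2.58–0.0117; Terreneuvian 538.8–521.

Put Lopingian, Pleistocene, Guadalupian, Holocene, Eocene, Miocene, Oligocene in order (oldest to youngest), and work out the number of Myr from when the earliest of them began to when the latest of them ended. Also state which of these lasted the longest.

Start ages (Ma): Guadalupian 273.01, Lopingian 259.51, Eocene 56, Oligocene 33.9, Miocene 23.03, Pleistocene 2.58, Holocene 0.0117.
Ordered oldest to youngest: Guadalupian, Lopingian, Eocene, Oligocene, Miocene, Pleistocene, Holocene.
Span = 273.01 − 0 = 273.01 Myr.
Durations: Guadalupian 13.5, Eocene 22.1, Miocene 17.697, Holocene 0.0117, Pleistocene 2.5683, Oligocene 10.87, Lopingian 7.608 → longest is Eocene (22.1 Myr).

Guadalupian, Lopingian, Eocene, Oligocene, Miocene, Pleistocene, Holocene; total span 273.01 Myr; longest is Eocene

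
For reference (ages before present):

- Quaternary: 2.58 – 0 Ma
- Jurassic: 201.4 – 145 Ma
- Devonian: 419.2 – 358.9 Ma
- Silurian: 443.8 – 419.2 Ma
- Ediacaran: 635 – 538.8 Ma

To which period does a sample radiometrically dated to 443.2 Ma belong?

443.2 Ma lies between 443.8 and 419.2 Ma, so it falls in the Silurian.

Silurian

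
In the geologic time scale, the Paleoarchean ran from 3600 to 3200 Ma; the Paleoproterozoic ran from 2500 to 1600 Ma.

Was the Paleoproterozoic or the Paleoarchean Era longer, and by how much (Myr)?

Paleoproterozoic: 2500 − 1600 = 900 Myr.
Paleoarchean: 3600 − 3200 = 400 Myr.
Difference: 900 − 400 = 500 Myr, so the Paleoproterozoic was longer.

Paleoproterozoic, by 500 million years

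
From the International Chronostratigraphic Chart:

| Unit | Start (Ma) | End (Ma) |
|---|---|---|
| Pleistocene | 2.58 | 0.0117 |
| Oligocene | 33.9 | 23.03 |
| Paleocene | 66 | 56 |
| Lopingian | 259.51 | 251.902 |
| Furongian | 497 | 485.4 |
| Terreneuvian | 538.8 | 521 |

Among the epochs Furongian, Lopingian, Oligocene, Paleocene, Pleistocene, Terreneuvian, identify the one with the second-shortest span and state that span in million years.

Start − end for each: Furongian 497 − 485.4 = 11.6; Lopingian 259.51 − 251.902 = 7.608; Oligocene 33.9 − 23.03 = 10.87; Paleocene 66 − 56 = 10; Pleistocene 2.58 − 0.0117 = 2.5683; Terreneuvian 538.8 − 521 = 17.8.
Ranking these from shortest: Pleistocene < Lopingian < Paleocene < Oligocene < Furongian < Terreneuvian.
Position 2 in that ranking is Lopingian, which lasted 7.608 Myr.

Lopingian, 7.608 million years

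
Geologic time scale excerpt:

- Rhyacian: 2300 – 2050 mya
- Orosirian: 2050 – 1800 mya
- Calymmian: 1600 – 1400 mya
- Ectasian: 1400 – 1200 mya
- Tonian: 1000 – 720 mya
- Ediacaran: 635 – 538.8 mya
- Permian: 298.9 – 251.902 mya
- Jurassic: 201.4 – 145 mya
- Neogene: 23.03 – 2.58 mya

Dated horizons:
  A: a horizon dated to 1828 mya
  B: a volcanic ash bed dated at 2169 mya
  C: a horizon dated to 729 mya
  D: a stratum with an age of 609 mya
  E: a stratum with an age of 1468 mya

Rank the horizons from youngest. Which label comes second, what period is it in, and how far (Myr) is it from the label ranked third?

C, in the Tonian; 739 million years to E

Sorted youngest-first by Ma: D (609), C (729), E (1468), A (1828), B (2169).
The second youngest is C at 729 Ma, which lies in 1000–720 Ma: the Tonian.
The third youngest is E at 1468 Ma; separation = |729 − 1468| = 739 Myr.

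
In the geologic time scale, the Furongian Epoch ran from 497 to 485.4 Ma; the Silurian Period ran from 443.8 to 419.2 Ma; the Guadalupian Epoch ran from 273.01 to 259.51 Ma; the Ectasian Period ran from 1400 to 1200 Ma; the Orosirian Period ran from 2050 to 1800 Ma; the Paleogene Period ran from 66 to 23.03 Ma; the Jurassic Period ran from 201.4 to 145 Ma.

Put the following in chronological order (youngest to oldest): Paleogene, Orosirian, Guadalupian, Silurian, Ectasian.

Paleogene, then Guadalupian, then Silurian, then Ectasian, then Orosirian

Sorting by start age (ascending Ma, since larger Ma = older): Paleogene began 66, Guadalupian began 273.01, Silurian began 443.8, Ectasian began 1400, Orosirian began 2050.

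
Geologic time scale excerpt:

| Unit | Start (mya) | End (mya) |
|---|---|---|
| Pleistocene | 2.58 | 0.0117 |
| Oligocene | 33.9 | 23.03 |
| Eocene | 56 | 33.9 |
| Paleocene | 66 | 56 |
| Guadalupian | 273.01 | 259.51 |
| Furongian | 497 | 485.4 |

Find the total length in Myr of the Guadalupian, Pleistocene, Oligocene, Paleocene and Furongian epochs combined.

Duration is start − end for each: (273.01 − 259.51) + (2.58 − 0.0117) + (33.9 − 23.03) + (66 − 56) + (497 − 485.4).
That is 13.5 + 2.5683 + 10.87 + 10 + 11.6, which totals 48.5383 million years.

48.5383 million years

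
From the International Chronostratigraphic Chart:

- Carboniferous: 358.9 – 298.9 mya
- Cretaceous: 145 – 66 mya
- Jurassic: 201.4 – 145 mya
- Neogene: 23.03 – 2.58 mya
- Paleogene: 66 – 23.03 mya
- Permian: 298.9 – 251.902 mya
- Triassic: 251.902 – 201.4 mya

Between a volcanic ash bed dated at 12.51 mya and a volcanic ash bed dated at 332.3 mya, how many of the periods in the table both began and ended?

332.3 Ma sits inside the Carboniferous (358.9–298.9) and 12.51 Ma inside the Neogene (23.03–2.58); neither of those is wholly between the two dates.
The listed periods lying completely between them are Permian, Triassic, Jurassic, Cretaceous, Paleogene — 5 in all.

5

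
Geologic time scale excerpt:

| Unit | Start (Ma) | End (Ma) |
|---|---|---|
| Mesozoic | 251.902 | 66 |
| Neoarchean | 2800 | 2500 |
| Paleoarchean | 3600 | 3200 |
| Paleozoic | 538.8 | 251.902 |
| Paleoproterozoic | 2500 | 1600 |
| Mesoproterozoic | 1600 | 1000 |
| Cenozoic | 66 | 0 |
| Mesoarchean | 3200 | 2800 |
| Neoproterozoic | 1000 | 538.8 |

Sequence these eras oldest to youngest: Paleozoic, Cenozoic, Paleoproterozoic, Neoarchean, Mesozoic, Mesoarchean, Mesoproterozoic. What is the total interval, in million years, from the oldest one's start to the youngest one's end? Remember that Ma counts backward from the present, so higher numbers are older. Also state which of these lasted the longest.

From the excerpt: Paleozoic 538.8–251.902; Cenozoic 66–0; Paleoproterozoic 2500–1600; Neoarchean 2800–2500; Mesozoic 251.902–66; Mesoarchean 3200–2800; Mesoproterozoic 1600–1000 (Ma).
Larger Ma is earlier, so the oldest is Mesoarchean and the youngest is Cenozoic; oldest to youngest: Mesoarchean, Neoarchean, Paleoproterozoic, Mesoproterozoic, Paleozoic, Mesozoic, Cenozoic.
Oldest start 3200 minus youngest end 0 gives 3200 Myr overall.
Individual lengths (start − end): Paleoproterozoic 900; Mesozoic 185.902; Mesoproterozoic 600; Neoarchean 300; Mesoarchean 400; Cenozoic 66; Paleozoic 286.898. The largest is Paleoproterozoic at 900 Myr.

Mesoarchean → Neoarchean → Paleoproterozoic → Mesoproterozoic → Paleozoic → Mesozoic → Cenozoic; total span 3200 Myr; longest is Paleoproterozoic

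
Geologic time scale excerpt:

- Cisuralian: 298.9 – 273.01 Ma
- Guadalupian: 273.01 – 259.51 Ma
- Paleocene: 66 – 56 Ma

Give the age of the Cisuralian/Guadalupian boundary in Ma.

The Cisuralian ends and the Guadalupian begins at 273.01 Ma.

273.01 Ma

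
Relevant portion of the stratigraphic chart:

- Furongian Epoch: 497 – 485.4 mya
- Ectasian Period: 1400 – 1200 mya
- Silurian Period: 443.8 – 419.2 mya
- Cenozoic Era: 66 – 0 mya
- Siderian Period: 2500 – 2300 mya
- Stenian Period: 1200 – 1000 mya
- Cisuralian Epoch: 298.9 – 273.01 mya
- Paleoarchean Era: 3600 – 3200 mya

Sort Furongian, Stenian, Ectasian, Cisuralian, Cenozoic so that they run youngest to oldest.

Cenozoic, Cisuralian, Furongian, Stenian, Ectasian

Read off each span (Ma): Furongian 497–485.4; Stenian 1200–1000; Ectasian 1400–1200; Cisuralian 298.9–273.01; Cenozoic 66–0.
Larger Ma is older, so oldest→youngest is Ectasian, Stenian, Furongian, Cisuralian, Cenozoic; reverse it for youngest→oldest.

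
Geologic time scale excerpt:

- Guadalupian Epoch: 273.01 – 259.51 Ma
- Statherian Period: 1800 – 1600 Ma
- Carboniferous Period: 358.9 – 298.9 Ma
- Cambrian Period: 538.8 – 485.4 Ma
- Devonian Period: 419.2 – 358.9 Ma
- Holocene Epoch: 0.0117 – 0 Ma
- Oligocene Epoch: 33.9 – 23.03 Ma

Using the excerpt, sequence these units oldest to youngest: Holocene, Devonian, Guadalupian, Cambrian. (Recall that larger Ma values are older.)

Cambrian, Devonian, Guadalupian, Holocene

Sorting by start age (descending Ma, since larger Ma = older): Cambrian began 538.8, Devonian began 419.2, Guadalupian began 273.01, Holocene began 0.0117.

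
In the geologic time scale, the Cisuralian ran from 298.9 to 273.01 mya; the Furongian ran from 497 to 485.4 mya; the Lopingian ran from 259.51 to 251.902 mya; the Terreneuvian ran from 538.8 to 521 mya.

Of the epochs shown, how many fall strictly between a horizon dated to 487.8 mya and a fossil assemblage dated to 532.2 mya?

The older date is 532.2 Ma and the younger is 487.8 Ma.
No epoch both begins after 532.2 Ma and ends before 487.8 Ma, so the count is 0.

0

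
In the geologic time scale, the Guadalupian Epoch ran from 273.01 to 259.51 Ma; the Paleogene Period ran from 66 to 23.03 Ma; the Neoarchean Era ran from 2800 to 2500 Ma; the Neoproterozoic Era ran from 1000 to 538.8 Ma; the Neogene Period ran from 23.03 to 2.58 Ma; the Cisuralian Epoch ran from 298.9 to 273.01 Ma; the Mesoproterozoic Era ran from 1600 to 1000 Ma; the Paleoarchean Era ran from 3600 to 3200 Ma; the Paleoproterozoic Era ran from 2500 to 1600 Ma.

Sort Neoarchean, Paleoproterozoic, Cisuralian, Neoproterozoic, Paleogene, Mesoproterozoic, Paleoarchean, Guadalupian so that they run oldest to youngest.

Paleoarchean, Neoarchean, Paleoproterozoic, Mesoproterozoic, Neoproterozoic, Cisuralian, Guadalupian, Paleogene

The oldest of these is Paleoarchean (starts 3600 Ma) and the youngest is Paleogene (ends 23.03 Ma).
In between, by decreasing start age: Neoarchean (2800), Paleoproterozoic (2500), Mesoproterozoic (1600), Neoproterozoic (1000), Cisuralian (298.9), Guadalupian (273.01).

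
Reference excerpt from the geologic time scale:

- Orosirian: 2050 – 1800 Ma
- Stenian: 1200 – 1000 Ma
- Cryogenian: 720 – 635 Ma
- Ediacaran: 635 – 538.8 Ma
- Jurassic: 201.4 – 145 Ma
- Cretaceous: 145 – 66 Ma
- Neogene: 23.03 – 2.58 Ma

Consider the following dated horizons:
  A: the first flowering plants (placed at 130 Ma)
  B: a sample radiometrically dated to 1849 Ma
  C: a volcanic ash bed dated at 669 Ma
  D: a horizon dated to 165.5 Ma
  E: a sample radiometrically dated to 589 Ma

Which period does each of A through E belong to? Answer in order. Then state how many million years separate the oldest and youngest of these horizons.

Match each age against the start–end ranges in the excerpt: A = 130 Ma → Cretaceous (145–66); B = 1849 Ma → Orosirian (2050–1800); C = 669 Ma → Cryogenian (720–635); D = 165.5 Ma → Jurassic (201.4–145); E = 589 Ma → Ediacaran (635–538.8).
The largest age is 1849 Ma and the smallest is 130 Ma; their difference is 1719 Myr.

A — Cretaceous; B — Orosirian; C — Cryogenian; D — Jurassic; E — Ediacaran; span 1719 million years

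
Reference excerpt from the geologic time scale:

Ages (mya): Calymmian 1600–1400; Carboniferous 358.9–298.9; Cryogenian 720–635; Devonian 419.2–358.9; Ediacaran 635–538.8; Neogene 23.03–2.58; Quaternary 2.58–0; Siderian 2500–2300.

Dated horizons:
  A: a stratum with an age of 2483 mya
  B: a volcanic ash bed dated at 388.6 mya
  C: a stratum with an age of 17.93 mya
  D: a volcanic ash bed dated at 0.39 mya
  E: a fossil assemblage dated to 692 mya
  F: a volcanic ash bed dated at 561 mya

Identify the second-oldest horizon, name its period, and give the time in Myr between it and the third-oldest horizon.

Larger Ma means older, so oldest first: A 2483 > E 692 > F 561 > B 388.6 > C 17.93 > D 0.39.
Counting 2 along gives E (692 Ma); the excerpt puts that inside the Cryogenian, 720–635 Ma.
Next in line is F (561 Ma), and 692 − 561 = 131 Myr.

E, in the Cryogenian; 131 million years to F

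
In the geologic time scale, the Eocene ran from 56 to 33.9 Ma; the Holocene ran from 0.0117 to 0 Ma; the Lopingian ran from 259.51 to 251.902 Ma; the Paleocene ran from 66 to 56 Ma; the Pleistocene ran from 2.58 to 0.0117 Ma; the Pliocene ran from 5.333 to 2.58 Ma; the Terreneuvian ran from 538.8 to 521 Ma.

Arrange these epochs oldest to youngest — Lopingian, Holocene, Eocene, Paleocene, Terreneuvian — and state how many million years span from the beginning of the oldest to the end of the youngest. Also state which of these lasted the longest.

Terreneuvian → Lopingian → Paleocene → Eocene → Holocene; total span 538.8 Myr; longest is Eocene

Start ages (Ma): Terreneuvian 538.8, Lopingian 259.51, Paleocene 66, Eocene 56, Holocene 0.0117.
Ordered oldest to youngest: Terreneuvian, Lopingian, Paleocene, Eocene, Holocene.
Span = 538.8 − 0 = 538.8 Myr.
Durations: Terreneuvian 17.8, Eocene 22.1, Lopingian 7.608, Holocene 0.0117, Paleocene 10 → longest is Eocene (22.1 Myr).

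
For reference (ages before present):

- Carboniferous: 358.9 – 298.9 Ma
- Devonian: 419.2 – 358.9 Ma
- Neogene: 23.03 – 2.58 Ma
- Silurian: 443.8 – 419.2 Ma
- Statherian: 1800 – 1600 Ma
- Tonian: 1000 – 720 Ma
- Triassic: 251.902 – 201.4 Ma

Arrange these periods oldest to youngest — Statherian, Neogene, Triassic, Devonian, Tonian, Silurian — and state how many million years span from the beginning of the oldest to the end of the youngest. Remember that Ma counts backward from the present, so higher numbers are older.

Start ages (Ma): Statherian 1800, Tonian 1000, Silurian 443.8, Devonian 419.2, Triassic 251.902, Neogene 23.03.
Ordered oldest to youngest: Statherian, Tonian, Silurian, Devonian, Triassic, Neogene.
Span = 1800 − 2.58 = 1797.42 Myr.

Statherian → Tonian → Silurian → Devonian → Triassic → Neogene; total span 1797.42 Myr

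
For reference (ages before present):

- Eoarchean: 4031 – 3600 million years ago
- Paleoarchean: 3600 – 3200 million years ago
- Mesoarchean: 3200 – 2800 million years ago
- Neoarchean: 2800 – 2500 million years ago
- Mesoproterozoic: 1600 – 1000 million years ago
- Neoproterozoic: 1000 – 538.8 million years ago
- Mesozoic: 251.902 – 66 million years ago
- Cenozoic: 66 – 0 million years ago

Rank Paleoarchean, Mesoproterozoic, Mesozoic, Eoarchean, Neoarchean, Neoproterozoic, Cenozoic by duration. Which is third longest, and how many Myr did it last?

Start − end for each: Paleoarchean 3600 − 3200 = 400; Mesoproterozoic 1600 − 1000 = 600; Mesozoic 251.902 − 66 = 185.902; Eoarchean 4031 − 3600 = 431; Neoarchean 2800 − 2500 = 300; Neoproterozoic 1000 − 538.8 = 461.2; Cenozoic 66 − 0 = 66.
Ranking these from longest: Mesoproterozoic > Neoproterozoic > Eoarchean > Paleoarchean > Neoarchean > Mesozoic > Cenozoic.
Position 3 in that ranking is Eoarchean, which lasted 431 Myr.

Eoarchean, 431 million years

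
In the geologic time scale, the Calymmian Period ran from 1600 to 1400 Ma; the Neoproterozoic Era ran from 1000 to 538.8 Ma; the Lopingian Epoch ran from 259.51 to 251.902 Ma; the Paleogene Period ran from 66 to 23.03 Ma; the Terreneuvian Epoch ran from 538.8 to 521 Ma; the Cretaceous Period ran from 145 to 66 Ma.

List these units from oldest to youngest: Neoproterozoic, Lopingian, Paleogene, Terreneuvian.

Neoproterozoic, Terreneuvian, Lopingian, Paleogene

Sorting by start age (descending Ma, since larger Ma = older): Neoproterozoic began 1000, Terreneuvian began 538.8, Lopingian began 259.51, Paleogene began 66.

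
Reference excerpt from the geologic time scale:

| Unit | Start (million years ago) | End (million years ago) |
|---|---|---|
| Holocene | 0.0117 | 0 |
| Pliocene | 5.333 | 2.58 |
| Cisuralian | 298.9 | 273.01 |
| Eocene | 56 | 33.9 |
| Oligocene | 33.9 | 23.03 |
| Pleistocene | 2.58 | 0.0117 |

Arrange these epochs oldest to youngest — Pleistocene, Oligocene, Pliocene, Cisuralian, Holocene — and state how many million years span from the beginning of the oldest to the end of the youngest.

Cisuralian → Oligocene → Pliocene → Pleistocene → Holocene; total span 298.9 Myr

Start ages (Ma): Cisuralian 298.9, Oligocene 33.9, Pliocene 5.333, Pleistocene 2.58, Holocene 0.0117.
Ordered oldest to youngest: Cisuralian, Oligocene, Pliocene, Pleistocene, Holocene.
Span = 298.9 − 0 = 298.9 Myr.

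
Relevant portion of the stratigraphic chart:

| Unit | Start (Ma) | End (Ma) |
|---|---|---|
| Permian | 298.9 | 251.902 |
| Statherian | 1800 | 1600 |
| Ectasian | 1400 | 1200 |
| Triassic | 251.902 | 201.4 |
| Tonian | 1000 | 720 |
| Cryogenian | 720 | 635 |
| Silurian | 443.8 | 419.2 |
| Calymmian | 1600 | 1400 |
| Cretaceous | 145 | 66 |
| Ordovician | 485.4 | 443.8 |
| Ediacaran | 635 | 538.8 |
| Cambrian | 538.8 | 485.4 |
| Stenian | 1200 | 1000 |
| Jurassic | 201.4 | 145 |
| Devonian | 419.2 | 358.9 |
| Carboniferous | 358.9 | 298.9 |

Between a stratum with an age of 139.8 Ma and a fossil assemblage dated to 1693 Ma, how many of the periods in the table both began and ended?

1693 Ma sits inside the Statherian (1800–1600) and 139.8 Ma inside the Cretaceous (145–66); neither of those is wholly between the two dates.
The listed periods lying completely between them are Calymmian, Ectasian, Stenian, Tonian, Cryogenian, Ediacaran, Cambrian, Ordovician, Silurian, Devonian, Carboniferous, Permian, Triassic, Jurassic — 14 in all.

14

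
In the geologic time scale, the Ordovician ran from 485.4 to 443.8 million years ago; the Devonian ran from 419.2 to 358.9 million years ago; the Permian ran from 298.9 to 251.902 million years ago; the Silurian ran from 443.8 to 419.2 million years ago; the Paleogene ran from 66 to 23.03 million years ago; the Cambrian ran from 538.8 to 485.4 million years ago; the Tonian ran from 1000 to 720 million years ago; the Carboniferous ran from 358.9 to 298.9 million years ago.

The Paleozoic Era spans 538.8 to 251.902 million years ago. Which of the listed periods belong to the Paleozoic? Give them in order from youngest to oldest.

Periods with both bounds inside 538.8–251.902 Ma: Permian (298.9–251.902), Carboniferous (358.9–298.9), Devonian (419.2–358.9), Silurian (443.8–419.2), Ordovician (485.4–443.8), Cambrian (538.8–485.4).

Permian, Carboniferous, Devonian, Silurian, Ordovician, Cambrian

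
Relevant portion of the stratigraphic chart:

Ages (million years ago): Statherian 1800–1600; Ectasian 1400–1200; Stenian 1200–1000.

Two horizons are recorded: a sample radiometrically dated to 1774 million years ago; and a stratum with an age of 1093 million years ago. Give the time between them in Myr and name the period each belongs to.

681 million years apart; the first in the Statherian, the second in the Stenian

Elapsed time: 1774 − 1093 = 681 Myr.
1774 Ma lies within 1800–1600 Ma: Statherian.
1093 Ma lies within 1200–1000 Ma: Stenian.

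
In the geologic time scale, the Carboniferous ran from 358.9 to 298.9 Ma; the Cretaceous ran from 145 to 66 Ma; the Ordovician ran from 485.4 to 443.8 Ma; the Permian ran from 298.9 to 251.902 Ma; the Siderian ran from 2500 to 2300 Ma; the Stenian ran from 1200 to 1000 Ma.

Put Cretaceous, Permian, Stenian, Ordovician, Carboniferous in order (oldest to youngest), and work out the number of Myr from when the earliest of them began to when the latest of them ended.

Stenian → Ordovician → Carboniferous → Permian → Cretaceous; total span 1134 Myr

From the excerpt: Cretaceous 145–66; Permian 298.9–251.902; Stenian 1200–1000; Ordovician 485.4–443.8; Carboniferous 358.9–298.9 (Ma).
Larger Ma is earlier, so the oldest is Stenian and the youngest is Cretaceous; oldest to youngest: Stenian, Ordovician, Carboniferous, Permian, Cretaceous.
Oldest start 1200 minus youngest end 66 gives 1134 Myr overall.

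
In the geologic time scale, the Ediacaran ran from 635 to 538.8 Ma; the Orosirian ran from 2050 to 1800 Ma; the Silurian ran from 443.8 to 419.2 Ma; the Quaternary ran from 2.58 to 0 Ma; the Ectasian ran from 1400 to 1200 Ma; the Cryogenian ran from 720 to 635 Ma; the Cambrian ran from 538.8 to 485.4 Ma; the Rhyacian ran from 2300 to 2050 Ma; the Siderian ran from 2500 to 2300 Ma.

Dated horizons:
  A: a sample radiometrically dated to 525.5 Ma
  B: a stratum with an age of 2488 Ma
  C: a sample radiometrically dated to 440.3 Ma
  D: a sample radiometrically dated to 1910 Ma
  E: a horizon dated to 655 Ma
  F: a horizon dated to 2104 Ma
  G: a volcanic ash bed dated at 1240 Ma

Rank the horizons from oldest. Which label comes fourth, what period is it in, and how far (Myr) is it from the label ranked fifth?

G, in the Ectasian; 585 million years to E

Larger Ma means older, so oldest first: B 2488 > F 2104 > D 1910 > G 1240 > E 655 > A 525.5 > C 440.3.
Counting 4 along gives G (1240 Ma); the excerpt puts that inside the Ectasian, 1400–1200 Ma.
Next in line is E (655 Ma), and 1240 − 655 = 585 Myr.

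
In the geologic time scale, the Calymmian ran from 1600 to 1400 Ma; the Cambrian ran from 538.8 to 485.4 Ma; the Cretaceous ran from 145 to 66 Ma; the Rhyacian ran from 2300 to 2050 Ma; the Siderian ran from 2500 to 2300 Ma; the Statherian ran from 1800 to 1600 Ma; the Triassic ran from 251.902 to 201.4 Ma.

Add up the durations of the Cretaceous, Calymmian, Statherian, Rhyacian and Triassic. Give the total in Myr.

Duration is start − end for each: (145 − 66) + (1600 − 1400) + (1800 − 1600) + (2300 − 2050) + (251.902 − 201.4).
That is 79 + 200 + 200 + 250 + 50.502, which totals 779.502 million years.

779.502 million years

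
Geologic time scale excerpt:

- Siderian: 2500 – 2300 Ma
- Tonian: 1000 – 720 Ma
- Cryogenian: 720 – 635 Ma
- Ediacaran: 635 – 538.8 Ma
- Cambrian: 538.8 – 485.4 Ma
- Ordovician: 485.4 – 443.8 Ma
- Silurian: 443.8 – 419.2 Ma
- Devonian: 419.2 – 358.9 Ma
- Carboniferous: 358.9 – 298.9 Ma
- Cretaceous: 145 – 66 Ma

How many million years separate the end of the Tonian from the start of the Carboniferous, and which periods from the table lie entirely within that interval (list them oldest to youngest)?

End of Tonian = 720 Ma; start of Carboniferous = 358.9 Ma.
Gap = 720 − 358.9 = 361.1 Myr.
Periods wholly inside 720–358.9 Ma: Cryogenian (720–635), Ediacaran (635–538.8), Cambrian (538.8–485.4), Ordovician (485.4–443.8), Silurian (443.8–419.2), Devonian (419.2–358.9).

361.1 million years; Cryogenian, Ediacaran, Cambrian, Ordovician, Silurian, Devonian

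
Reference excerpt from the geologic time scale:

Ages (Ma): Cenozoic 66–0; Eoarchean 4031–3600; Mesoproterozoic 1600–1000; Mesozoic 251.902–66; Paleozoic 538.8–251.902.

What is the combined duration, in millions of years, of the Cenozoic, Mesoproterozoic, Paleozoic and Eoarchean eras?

Each duration: Cenozoic = 66; Mesoproterozoic = 600; Paleozoic = 286.898; Eoarchean = 431.
Sum: 66 + 600 + 286.898 + 431 = 1383.898 Myr.

1383.898 million years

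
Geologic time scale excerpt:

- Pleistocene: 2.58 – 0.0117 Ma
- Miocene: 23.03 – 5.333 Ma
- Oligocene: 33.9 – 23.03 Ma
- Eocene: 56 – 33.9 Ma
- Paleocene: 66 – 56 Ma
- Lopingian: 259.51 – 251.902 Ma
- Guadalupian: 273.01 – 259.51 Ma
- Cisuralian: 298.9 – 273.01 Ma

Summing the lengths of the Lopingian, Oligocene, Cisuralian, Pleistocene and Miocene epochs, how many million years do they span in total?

Duration is start − end for each: (259.51 − 251.902) + (33.9 − 23.03) + (298.9 − 273.01) + (2.58 − 0.0117) + (23.03 − 5.333).
That is 7.608 + 10.87 + 25.89 + 2.5683 + 17.697, which totals 64.6333 million years.

64.6333 million years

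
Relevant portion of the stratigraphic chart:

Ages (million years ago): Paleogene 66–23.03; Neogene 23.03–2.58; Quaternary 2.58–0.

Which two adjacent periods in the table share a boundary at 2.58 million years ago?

The Neogene ends at 2.58 million years ago and the Quaternary begins at 2.58 million years ago, so they share that boundary.

Neogene and Quaternary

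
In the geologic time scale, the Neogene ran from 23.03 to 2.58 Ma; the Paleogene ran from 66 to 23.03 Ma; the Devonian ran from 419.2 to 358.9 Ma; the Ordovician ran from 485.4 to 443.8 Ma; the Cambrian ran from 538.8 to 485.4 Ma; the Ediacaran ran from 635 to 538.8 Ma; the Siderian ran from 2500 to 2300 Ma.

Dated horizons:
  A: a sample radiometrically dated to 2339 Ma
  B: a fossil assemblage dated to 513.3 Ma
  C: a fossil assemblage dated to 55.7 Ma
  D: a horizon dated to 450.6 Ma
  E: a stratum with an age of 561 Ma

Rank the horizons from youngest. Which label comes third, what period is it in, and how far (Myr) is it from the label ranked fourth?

B, in the Cambrian; 47.7 million years to E

Smaller Ma means younger, so youngest first: C 55.7 < D 450.6 < B 513.3 < E 561 < A 2339.
Counting 3 along gives B (513.3 Ma); the excerpt puts that inside the Cambrian, 538.8–485.4 Ma.
Next in line is E (561 Ma), and 561 − 513.3 = 47.7 Myr.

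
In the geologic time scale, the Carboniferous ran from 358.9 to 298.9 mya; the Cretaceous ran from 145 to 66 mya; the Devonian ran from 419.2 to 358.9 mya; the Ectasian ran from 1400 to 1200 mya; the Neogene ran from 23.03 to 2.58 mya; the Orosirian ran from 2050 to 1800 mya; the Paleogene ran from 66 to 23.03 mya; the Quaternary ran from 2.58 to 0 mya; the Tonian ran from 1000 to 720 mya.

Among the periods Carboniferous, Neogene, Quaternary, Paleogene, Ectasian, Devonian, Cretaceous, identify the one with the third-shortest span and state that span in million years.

Paleogene, 42.97 million years

Durations: Carboniferous 60; Neogene 20.45; Quaternary 2.58; Paleogene 42.97; Ectasian 200; Devonian 60.3; Cretaceous 79 Myr.
Sorted shortest-first: Quaternary (2.58), Neogene (20.45), Paleogene (42.97), Carboniferous (60), Devonian (60.3), Cretaceous (79), Ectasian (200).
The third shortest is Paleogene at 42.97 Myr.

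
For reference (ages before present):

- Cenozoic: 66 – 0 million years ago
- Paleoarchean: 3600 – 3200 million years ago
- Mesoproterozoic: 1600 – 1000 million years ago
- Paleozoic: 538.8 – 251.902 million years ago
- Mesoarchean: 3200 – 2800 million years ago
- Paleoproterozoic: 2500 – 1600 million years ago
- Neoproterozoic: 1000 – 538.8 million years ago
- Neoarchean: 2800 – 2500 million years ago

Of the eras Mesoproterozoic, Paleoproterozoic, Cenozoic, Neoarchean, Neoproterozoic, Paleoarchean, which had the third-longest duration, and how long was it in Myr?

Neoproterozoic, 461.2 million years

Start − end for each: Mesoproterozoic 1600 − 1000 = 600; Paleoproterozoic 2500 − 1600 = 900; Cenozoic 66 − 0 = 66; Neoarchean 2800 − 2500 = 300; Neoproterozoic 1000 − 538.8 = 461.2; Paleoarchean 3600 − 3200 = 400.
Ranking these from longest: Paleoproterozoic > Mesoproterozoic > Neoproterozoic > Paleoarchean > Neoarchean > Cenozoic.
Position 3 in that ranking is Neoproterozoic, which lasted 461.2 Myr.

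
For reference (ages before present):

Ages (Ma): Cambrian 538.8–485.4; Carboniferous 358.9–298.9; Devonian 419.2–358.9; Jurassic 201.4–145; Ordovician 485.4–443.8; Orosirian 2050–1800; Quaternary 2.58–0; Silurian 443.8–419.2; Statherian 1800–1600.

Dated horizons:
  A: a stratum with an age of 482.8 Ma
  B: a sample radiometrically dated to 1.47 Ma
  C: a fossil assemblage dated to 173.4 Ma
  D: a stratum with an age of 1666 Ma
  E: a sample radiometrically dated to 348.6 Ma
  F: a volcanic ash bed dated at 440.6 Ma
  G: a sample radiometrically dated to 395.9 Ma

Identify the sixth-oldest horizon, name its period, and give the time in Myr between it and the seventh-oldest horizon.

C, in the Jurassic; 171.93 million years to B

Larger Ma means older, so oldest first: D 1666 > A 482.8 > F 440.6 > G 395.9 > E 348.6 > C 173.4 > B 1.47.
Counting 6 along gives C (173.4 Ma); the excerpt puts that inside the Jurassic, 201.4–145 Ma.
Next in line is B (1.47 Ma), and 173.4 − 1.47 = 171.93 Myr.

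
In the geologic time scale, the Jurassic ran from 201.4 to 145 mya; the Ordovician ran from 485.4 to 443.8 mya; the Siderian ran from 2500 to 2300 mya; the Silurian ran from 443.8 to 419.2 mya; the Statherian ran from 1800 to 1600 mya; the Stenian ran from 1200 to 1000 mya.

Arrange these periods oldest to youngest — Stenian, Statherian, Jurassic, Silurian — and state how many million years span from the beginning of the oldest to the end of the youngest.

From the excerpt: Stenian 1200–1000; Statherian 1800–1600; Jurassic 201.4–145; Silurian 443.8–419.2 (Ma).
Larger Ma is earlier, so the oldest is Statherian and the youngest is Jurassic; oldest to youngest: Statherian, Stenian, Silurian, Jurassic.
Oldest start 1800 minus youngest end 145 gives 1655 Myr overall.

Statherian → Stenian → Silurian → Jurassic; total span 1655 Myr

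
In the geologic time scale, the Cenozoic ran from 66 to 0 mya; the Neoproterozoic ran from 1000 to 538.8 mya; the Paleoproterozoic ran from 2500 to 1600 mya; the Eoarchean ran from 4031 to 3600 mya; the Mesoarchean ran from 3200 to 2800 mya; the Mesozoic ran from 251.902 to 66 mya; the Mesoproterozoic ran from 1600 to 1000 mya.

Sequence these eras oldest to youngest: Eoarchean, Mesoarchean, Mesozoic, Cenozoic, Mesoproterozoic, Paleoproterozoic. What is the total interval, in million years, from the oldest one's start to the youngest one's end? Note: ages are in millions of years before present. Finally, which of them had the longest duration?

Eoarchean → Mesoarchean → Paleoproterozoic → Mesoproterozoic → Mesozoic → Cenozoic; total span 4031 Myr; longest is Paleoproterozoic

From the excerpt: Eoarchean 4031–3600; Mesoarchean 3200–2800; Mesozoic 251.902–66; Cenozoic 66–0; Mesoproterozoic 1600–1000; Paleoproterozoic 2500–1600 (Ma).
Larger Ma is earlier, so the oldest is Eoarchean and the youngest is Cenozoic; oldest to youngest: Eoarchean, Mesoarchean, Paleoproterozoic, Mesoproterozoic, Mesozoic, Cenozoic.
Oldest start 4031 minus youngest end 0 gives 4031 Myr overall.
Individual lengths (start − end): Mesoproterozoic 600; Mesoarchean 400; Paleoproterozoic 900; Cenozoic 66; Eoarchean 431; Mesozoic 185.902. The largest is Paleoproterozoic at 900 Myr.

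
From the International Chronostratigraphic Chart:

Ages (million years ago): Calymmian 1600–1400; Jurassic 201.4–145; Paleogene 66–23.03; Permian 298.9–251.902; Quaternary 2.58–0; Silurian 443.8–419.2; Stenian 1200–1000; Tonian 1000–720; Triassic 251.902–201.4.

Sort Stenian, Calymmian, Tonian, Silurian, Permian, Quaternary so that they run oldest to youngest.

Sorting by start age (descending Ma, since larger Ma = older): Calymmian start 1600, Stenian start 1200, Tonian start 1000, Silurian start 443.8, Permian start 298.9, Quaternary start 2.58.

Calymmian, then Stenian, then Tonian, then Silurian, then Permian, then Quaternary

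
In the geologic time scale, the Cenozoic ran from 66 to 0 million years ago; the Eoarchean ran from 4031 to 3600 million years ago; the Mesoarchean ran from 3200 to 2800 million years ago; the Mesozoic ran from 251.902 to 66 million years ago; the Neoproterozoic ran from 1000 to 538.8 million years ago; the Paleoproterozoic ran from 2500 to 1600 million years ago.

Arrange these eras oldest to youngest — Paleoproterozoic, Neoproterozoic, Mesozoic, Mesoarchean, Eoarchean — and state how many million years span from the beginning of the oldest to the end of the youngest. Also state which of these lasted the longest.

From the excerpt: Paleoproterozoic 2500–1600; Neoproterozoic 1000–538.8; Mesozoic 251.902–66; Mesoarchean 3200–2800; Eoarchean 4031–3600 (Ma).
Larger Ma is earlier, so the oldest is Eoarchean and the youngest is Mesozoic; oldest to youngest: Eoarchean, Mesoarchean, Paleoproterozoic, Neoproterozoic, Mesozoic.
Oldest start 4031 minus youngest end 66 gives 3965 Myr overall.
Individual lengths (start − end): Paleoproterozoic 900; Mesozoic 185.902; Mesoarchean 400; Neoproterozoic 461.2; Eoarchean 431. The largest is Paleoproterozoic at 900 Myr.

Eoarchean, Mesoarchean, Paleoproterozoic, Neoproterozoic, Mesozoic; total span 3965 Myr; longest is Paleoproterozoic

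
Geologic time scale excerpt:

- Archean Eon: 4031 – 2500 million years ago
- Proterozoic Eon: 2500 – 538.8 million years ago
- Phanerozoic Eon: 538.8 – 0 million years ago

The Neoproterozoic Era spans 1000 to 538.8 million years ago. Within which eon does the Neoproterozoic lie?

The Neoproterozoic (1000–538.8 Ma) lies entirely within 2500–538.8 Ma, the Proterozoic Eon.

Proterozoic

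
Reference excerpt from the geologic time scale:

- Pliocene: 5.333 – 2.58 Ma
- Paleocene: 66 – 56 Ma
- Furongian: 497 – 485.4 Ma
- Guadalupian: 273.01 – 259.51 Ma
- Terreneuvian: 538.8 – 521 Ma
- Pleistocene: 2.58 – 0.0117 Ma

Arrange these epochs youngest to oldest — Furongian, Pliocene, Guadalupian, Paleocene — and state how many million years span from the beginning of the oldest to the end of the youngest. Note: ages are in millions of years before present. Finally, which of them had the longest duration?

Start ages (Ma): Furongian 497, Guadalupian 273.01, Paleocene 66, Pliocene 5.333.
Ordered youngest to oldest: Pliocene, Paleocene, Guadalupian, Furongian.
Span = 497 − 2.58 = 494.42 Myr.
Durations: Guadalupian 13.5, Paleocene 10, Furongian 11.6, Pliocene 2.753 → longest is Guadalupian (13.5 Myr).

Pliocene, Paleocene, Guadalupian, Furongian; total span 494.42 Myr; longest is Guadalupian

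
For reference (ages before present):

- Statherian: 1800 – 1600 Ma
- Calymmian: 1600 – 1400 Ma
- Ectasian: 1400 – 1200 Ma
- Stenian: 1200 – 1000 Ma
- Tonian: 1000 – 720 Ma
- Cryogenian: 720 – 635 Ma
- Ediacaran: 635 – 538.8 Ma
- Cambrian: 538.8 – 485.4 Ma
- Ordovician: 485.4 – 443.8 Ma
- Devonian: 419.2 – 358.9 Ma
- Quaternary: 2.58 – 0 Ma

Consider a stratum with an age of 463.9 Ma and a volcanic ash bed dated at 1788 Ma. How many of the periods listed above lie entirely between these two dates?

7

1788 Ma sits inside the Statherian (1800–1600) and 463.9 Ma inside the Ordovician (485.4–443.8); neither of those is wholly between the two dates.
The listed periods lying completely between them are Calymmian, Ectasian, Stenian, Tonian, Cryogenian, Ediacaran, Cambrian — 7 in all.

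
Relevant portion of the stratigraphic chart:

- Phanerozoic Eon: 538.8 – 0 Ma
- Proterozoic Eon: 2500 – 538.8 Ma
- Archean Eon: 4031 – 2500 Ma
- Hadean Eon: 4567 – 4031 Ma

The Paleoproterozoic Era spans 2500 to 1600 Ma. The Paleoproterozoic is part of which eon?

Proterozoic

The Paleoproterozoic (2500–1600 Ma) lies entirely within 2500–538.8 Ma, the Proterozoic Eon.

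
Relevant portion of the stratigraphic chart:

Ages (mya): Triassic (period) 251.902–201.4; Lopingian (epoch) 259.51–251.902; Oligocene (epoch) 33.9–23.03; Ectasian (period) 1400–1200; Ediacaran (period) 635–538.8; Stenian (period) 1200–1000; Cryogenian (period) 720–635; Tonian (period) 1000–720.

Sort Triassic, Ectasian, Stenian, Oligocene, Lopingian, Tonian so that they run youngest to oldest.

The oldest of these is Ectasian (starts 1400 Ma) and the youngest is Oligocene (ends 23.03 Ma).
In between, by decreasing start age: Stenian (1200), Tonian (1000), Lopingian (259.51), Triassic (251.902).
Listing youngest first means reversing that sequence.

Oligocene, Triassic, Lopingian, Tonian, Stenian, Ectasian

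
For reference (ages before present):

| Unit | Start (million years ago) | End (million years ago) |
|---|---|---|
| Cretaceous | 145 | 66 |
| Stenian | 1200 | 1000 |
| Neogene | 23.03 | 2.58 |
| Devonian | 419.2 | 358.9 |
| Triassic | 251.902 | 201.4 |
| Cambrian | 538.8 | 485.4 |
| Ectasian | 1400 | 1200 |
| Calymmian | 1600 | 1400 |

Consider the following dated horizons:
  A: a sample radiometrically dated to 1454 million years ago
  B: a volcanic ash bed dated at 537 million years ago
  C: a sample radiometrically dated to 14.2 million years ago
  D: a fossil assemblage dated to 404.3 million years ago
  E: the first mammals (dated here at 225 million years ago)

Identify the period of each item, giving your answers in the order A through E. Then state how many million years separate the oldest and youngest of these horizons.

A — Calymmian; B — Cambrian; C — Neogene; D — Devonian; E — Triassic; span 1439.8 million years

Match each age against the start–end ranges in the excerpt: A = 1454 Ma → Calymmian (1600–1400); B = 537 Ma → Cambrian (538.8–485.4); C = 14.2 Ma → Neogene (23.03–2.58); D = 404.3 Ma → Devonian (419.2–358.9); E = 225 Ma → Triassic (251.902–201.4).
The largest age is 1454 Ma and the smallest is 14.2 Ma; their difference is 1439.8 Myr.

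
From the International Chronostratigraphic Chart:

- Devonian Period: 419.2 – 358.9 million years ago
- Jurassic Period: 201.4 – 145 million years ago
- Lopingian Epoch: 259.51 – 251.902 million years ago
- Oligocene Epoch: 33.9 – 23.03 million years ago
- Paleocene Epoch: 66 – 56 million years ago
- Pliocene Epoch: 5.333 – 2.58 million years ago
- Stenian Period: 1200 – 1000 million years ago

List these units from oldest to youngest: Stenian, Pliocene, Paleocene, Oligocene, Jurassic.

The oldest of these is Stenian (starts 1200 Ma) and the youngest is Pliocene (ends 2.58 Ma).
In between, by decreasing start age: Jurassic (201.4), Paleocene (66), Oligocene (33.9).

Stenian, Jurassic, Paleocene, Oligocene, Pliocene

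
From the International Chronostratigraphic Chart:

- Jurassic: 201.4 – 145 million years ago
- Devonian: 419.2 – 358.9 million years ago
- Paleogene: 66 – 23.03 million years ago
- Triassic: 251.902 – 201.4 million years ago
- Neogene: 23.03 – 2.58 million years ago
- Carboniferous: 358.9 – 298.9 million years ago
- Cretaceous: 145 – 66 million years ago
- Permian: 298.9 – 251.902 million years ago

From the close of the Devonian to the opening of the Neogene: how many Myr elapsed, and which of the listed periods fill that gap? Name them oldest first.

335.87 million years; Carboniferous, Permian, Triassic, Jurassic, Cretaceous, Paleogene

The Devonian closes at 358.9 Ma and the Neogene opens at 23.03 Ma, so the interval is 358.9 − 23.03 = 335.87 Myr.
A period fits inside if it starts at or after 358.9 Ma and ends at or before 23.03 Ma; oldest first that gives Carboniferous, Permian, Triassic, Jurassic, Cretaceous, Paleogene.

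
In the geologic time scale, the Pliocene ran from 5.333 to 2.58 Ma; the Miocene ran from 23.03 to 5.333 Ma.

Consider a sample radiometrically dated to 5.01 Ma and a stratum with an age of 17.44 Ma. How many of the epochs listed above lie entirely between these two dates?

The older date is 17.44 Ma and the younger is 5.01 Ma.
No epoch both begins after 17.44 Ma and ends before 5.01 Ma, so the count is 0.

0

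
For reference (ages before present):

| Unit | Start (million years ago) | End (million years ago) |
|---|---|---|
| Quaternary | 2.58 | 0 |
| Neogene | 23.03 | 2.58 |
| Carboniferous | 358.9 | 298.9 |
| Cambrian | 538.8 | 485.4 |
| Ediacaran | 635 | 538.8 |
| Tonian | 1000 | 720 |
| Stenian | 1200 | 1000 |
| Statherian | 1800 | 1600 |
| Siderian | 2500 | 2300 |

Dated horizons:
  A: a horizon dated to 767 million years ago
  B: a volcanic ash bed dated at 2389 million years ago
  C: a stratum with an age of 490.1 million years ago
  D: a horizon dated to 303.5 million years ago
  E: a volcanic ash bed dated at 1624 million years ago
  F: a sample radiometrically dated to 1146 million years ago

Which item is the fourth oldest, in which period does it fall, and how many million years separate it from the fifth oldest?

A, in the Tonian; 276.9 million years to C

Larger Ma means older, so oldest first: B 2389 > E 1624 > F 1146 > A 767 > C 490.1 > D 303.5.
Counting 4 along gives A (767 Ma); the excerpt puts that inside the Tonian, 1000–720 Ma.
Next in line is C (490.1 Ma), and 767 − 490.1 = 276.9 Myr.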